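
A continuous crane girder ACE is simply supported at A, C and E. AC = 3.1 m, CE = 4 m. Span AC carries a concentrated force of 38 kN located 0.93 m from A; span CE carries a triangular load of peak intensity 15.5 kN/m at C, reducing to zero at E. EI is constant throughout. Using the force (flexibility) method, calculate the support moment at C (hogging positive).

M_C = 16.34 kN·m

Take M_C as the redundant. Released structure: two simple spans AC and CE with a hinge at C.
Discontinuity in slope at C on the released structure — sum the simple-span end rotations:
  span AC: point load 38 at a = 0.93: Pab(L + a)/(6LEI) = 16.62/EI
  span CE: triangular load, peak 15.5: w₀L³/(45EI) = 22.04/EI
  relative rotation θ_0 = (16.62 + 22.04)/EI = 38.66/EI
A unit hogging moment at C produces rotation L₁/(3EI) + L₂/(3EI) = 2.367/EI.
Slope continuity at C: θ_0 = M_C·2.367/EI, so M_C = 38.66/2.367 = 16.34 kN·m (hogging).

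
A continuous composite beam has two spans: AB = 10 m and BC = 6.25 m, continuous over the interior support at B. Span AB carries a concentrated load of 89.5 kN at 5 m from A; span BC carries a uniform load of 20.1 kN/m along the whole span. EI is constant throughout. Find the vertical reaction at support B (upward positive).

R_B = 144.2 kN

Release continuity at B by inserting a hinge; the redundant is the internal moment M_B. The primary structure is two simply-supported spans AB and BC.
Rotations at B on the released spans (each span's end-slope, ×1/EI):
  span AB: point load 89.5 at a = 5: Pab(L + a)/(6LEI) = 559.4/EI
  span BC: UDL 20.1: wL³/(24EI) = 204.5/EI
  relative rotation θ_0 = (559.4 + 204.5)/EI = 763.8/EI
A unit hogging moment at B produces rotation L₁/(3EI) + L₂/(3EI) = 5.417/EI.
Compatibility: M_B·(L₁+L₂)/(3EI) = θ_0, giving M_B = 141 kN·m (hogging).
Span AB, ΣM about A with M_B applied at B: R_B^{AB}·10 = 447.5 + 141, so R_B^{AB} = 58.85 kN and R_A = 89.5 − 58.85 = 30.65 kN.
Span BC, ΣM about C: R_B^{BC}·6.25 = 392.6 + 141, so R_B^{BC} = 85.38 kN and R_C = 125.6 − 85.38 = 40.25 kN.
R_B = 58.85 + 85.38 = 144.2 kN.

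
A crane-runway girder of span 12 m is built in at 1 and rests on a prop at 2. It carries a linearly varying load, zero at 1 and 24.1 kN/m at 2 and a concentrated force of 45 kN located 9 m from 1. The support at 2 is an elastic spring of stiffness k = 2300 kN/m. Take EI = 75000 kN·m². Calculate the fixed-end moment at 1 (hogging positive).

M_1 = 335.2 kN·m

Take the reaction at 2 as the redundant and release it; the primary structure is a cantilever fixed at 1.
Free-end deflection of the primary structure under the applied loading (downward +):
  triangular load, peak 24.1 at the free end: 11w₀L⁴/(120EI) = 45809/EI
  point load 45 at a = 9: Pa²(3L − a)/(6EI) = 16402/EI
  δ_0 = 62212/EI
Flexibility coefficient — unit upward force at 2: δ_{22} = L³/(3EI) = 576/EI.
With EI = 75000 kN·m²: δ_0 = 0.82949 m and δ_{22} = 0.00768 m/kN.
Compatibility — the spring shortens by R_2/k under the reaction it provides: δ_0 − R_2·δ_{22} = R_2/k. With 1/k = 0.000435 m/kN, R_2 = δ_0 / (δ_{22} + 1/k) = 0.82949 / (0.00768 + 0.000435) = 102.2 kN.
Moment equilibrium about 1: M_1 = Σ(load moments about 1) − R_2·L = 1562 − 102.2×12 = 335.2 kN·m.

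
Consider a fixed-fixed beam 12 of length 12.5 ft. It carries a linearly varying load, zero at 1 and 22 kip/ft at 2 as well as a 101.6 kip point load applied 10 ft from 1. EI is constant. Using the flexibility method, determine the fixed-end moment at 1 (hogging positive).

M_1 = 155.2 kip·ft

Take the two fixed-end moments M_1, M_2 as redundants; the released structure is the simple span 12.
Simple-span end rotations at 1 and 2 under the given loads:
  at 1: triangular load, peak 22: 7w₀L³/(360EI) = 835.5/EI
  at 2: triangular load, peak 22: w₀L³/(45EI) = 954.9/EI
  at 1: point load 101.6 at a = 10: Pab(L + b)/(6LEI) = 508/EI
  at 2: point load 101.6 at a = 10: Pab(L + a)/(6LEI) = 762/EI
  θ_10 = 1344/EI,  θ_20 = 1717/EI
Flexibility coefficients: a unit moment at one end gives L/(3EI) there and L/(6EI) at the far end, so f₁₁ = f₂₂ = 4.167/EI and f₁₂ = f₂₁ = 2.083/EI.
Compatibility — zero rotation at each built-in end:
  4.167 M_1 + 2.083 M_2 = 1344
  2.083 M_1 + 4.167 M_2 = 1717
Solving the pair gives M_1 = 155.2 kip·ft and M_2 = 334.4 kip·ft (hogging).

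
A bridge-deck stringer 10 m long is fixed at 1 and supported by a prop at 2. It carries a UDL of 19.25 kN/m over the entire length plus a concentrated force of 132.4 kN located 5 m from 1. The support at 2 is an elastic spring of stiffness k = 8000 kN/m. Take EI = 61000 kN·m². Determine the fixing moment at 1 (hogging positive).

Choose R_2 as the redundant. The primary structure is the cantilever fixed at 1.
Primary-structure tip deflection at 2 by superposition:
  UDL 19.25: wL⁴/(8EI) = 24062/EI
  point load 132.4 at a = 5: Pa²(3L − a)/(6EI) = 13792/EI
  δ_0 = 37854/EI
Flexibility coefficient — unit upward force at 2: δ_{22} = L³/(3EI) = 333.3/EI.
With EI = 61000 kN·m²: δ_0 = 0.62056 m and δ_{22} = 0.005464 m/kN.
Compatibility — the spring shortens by R_2/k under the reaction it provides: δ_0 − R_2·δ_{22} = R_2/k. With 1/k = 0.000125 m/kN, R_2 = δ_0 / (δ_{22} + 1/k) = 0.62056 / (0.005464 + 0.000125) = 111 kN.
Moment equilibrium about 1: M_1 = Σ(load moments about 1) − R_2·L = 1624 − 111×10 = 514.3 kN·m.

M_1 = 514.3 kN·m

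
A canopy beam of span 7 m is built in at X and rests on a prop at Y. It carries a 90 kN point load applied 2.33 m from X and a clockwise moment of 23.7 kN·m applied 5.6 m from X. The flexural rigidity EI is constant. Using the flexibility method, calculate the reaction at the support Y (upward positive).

R_Y = 18.17 kN

Release the roller at Y. Primary structure: cantilever fixed at X.
Free-end deflection of the primary structure under the applied loading (downward +):
  point load 90 at a = 2.33: Pa²(3L − a)/(6EI) = 1520/EI
  clockwise couple 23.7 at a = 5.6: M₀a(2L − a)/(2EI) = 557.4/EI
  δ_0 = 2078/EI
Flexibility coefficient — unit upward force at Y: δ_{YY} = L³/(3EI) = 114.3/EI.
The prop prevents deflection at Y: R_Y = δ_0/δ_{YY} = 2078/114.3 = 18.17 kN.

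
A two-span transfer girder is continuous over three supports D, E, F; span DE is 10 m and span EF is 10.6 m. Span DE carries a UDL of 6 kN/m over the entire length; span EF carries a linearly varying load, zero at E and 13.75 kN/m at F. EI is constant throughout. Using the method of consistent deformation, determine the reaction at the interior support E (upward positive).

R_E = 70.38 kN

Take M_E as the redundant. Released structure: two simple spans DE and EF with a hinge at E.
Discontinuity in slope at E on the released structure — sum the simple-span end rotations:
  span DE: UDL 6: wL³/(24EI) = 250/EI
  span EF: triangular load, peak 13.75: 7w₀L³/(360EI) = 318.4/EI
  relative rotation θ_0 = (250 + 318.4)/EI = 568.4/EI
A unit hogging moment at E produces rotation L₁/(3EI) + L₂/(3EI) = 6.867/EI.
Slope continuity at E: θ_0 = M_E·6.867/EI, so M_E = 568.4/6.867 = 82.78 kN·m (hogging).
Span DE, ΣM about D with M_E applied at E: R_E^{DE}·10 = 300 + 82.78, so R_E^{DE} = 38.28 kN and R_D = 60 − 38.28 = 21.72 kN.
Span EF, ΣM about F: R_E^{EF}·10.6 = 257.5 + 82.78, so R_E^{EF} = 32.1 kN and R_F = 72.88 − 32.1 = 40.77 kN.
R_E = 38.28 + 32.1 = 70.38 kN.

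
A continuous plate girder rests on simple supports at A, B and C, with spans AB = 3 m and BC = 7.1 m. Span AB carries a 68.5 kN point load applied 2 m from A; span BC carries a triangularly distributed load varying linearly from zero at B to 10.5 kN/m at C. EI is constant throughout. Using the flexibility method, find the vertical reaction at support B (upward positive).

R_B = 73.74 kN

Take M_B as the redundant. Released structure: two simple spans AB and BC with a hinge at B.
Discontinuity in slope at B on the released structure — sum the simple-span end rotations:
  span AB: point load 68.5 at a = 2: Pab(L + a)/(6LEI) = 38.06/EI
  span BC: triangular load, peak 10.5: 7w₀L³/(360EI) = 73.07/EI
  relative rotation θ_0 = (38.06 + 73.07)/EI = 111.1/EI
A unit hogging moment at B produces rotation L₁/(3EI) + L₂/(3EI) = 3.367/EI.
Slope continuity at B: θ_0 = M_B·3.367/EI, so M_B = 111.1/3.367 = 33.01 kN·m (hogging).
Span AB, ΣM about A with M_B applied at B: R_B^{AB}·3 = 137 + 33.01, so R_B^{AB} = 56.67 kN and R_A = 68.5 − 56.67 = 11.83 kN.
Span BC, ΣM about C: R_B^{BC}·7.1 = 88.22 + 33.01, so R_B^{BC} = 17.07 kN and R_C = 37.27 − 17.07 = 20.2 kN.
R_B = 56.67 + 17.07 = 73.74 kN.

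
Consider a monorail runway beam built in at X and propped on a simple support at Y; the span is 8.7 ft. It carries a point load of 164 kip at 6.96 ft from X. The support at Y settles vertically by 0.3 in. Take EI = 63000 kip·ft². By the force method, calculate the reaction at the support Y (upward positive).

Release the roller at Y. Primary structure: cantilever fixed at X.
Primary-structure tip deflection at Y by superposition:
  point load 164 at a = 6.96: Pa²(3L − a)/(6EI) = 25343/EI
Tip deflection under a unit load at Y: L³/(3EI) = 219.5/EI.
With EI = 63000 kip·ft²: δ_0 = 0.40227 ft and δ_{YY} = 0.003484 ft/kip.
Compatibility — the beam at Y must follow the support down by 0.025 ft: δ_0 − R_Y·δ_{YY} = 0.025, so R_Y = (0.40227 − 0.025)/0.003484 = 108.3 kip.

R_Y = 108.3 kip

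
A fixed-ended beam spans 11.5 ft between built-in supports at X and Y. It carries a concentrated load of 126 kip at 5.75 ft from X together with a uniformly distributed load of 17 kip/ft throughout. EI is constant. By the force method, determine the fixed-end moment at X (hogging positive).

Take the two fixed-end moments M_X, M_Y as redundants; the released structure is the simple span XY.
End rotations of the released simple span under the applied load (×1/EI):
  at X: point load 126 at a = 5.75: Pab(L + b)/(6LEI) = 1041/EI
  at Y: point load 126 at a = 5.75: Pab(L + a)/(6LEI) = 1041/EI
  at X: UDL 17: wL³/(24EI) = 1077/EI
  at Y: UDL 17: wL³/(24EI) = 1077/EI
  θ_X0 = 2119/EI,  θ_Y0 = 2119/EI
Flexibility coefficients: a unit moment at one end gives L/(3EI) there and L/(6EI) at the far end, so f₁₁ = f₂₂ = 3.833/EI and f₁₂ = f₂₁ = 1.917/EI.
Compatibility — zero rotation at each built-in end:
  3.833 M_X + 1.917 M_Y = 2119
  1.917 M_X + 3.833 M_Y = 2119
Solving the pair gives M_X = 368.5 kip·ft and M_Y = 368.5 kip·ft (hogging).

M_X = 368.5 kip·ft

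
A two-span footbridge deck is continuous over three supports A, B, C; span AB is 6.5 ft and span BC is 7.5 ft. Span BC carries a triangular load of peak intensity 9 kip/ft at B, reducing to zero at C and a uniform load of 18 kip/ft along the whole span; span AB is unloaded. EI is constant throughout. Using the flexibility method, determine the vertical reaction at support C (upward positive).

R_C = 67.3 kip

Release continuity at B by inserting a hinge; the redundant is the internal moment M_B. The primary structure is two simply-supported spans AB and BC.
Rotations at B on the released spans (each span's end-slope, ×1/EI):
  span BC: triangular load, peak 9: w₀L³/(45EI) = 84.38/EI
  span BC: UDL 18: wL³/(24EI) = 316.4/EI
  relative rotation θ_0 = (0 + 400.8)/EI = 400.8/EI
A unit hogging moment at B produces rotation L₁/(3EI) + L₂/(3EI) = 4.667/EI.
Slope continuity at B: θ_0 = M_B·4.667/EI, so M_B = 400.8/4.667 = 85.88 kip·ft (hogging).
Span BC, ΣM about C: R_B^{BC}·7.5 = 675 + 85.88, so R_B^{BC} = 101.5 kip and R_C = 168.8 − 101.5 = 67.3 kip.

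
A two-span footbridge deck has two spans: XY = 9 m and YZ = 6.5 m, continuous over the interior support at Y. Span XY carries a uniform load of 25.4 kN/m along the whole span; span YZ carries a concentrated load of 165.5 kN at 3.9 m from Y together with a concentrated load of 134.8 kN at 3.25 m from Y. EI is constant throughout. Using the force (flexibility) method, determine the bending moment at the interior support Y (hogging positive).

M_Y = 294 kN·m

Insert a hinge at Y; M_Y is the redundant, and each span becomes simply supported.
Rotations at Y on the released spans (each span's end-slope, ×1/EI):
  span XY: UDL 25.4: wL³/(24EI) = 771.5/EI
  span YZ: point load 165.5 at a = 3.9: Pab(L + b)/(6LEI) = 391.6/EI
  span YZ: point load 134.8 at a = 3.25: Pab(L + b)/(6LEI) = 356/EI
  relative rotation θ_0 = (771.5 + 747.5)/EI = 1519/EI
A unit hogging moment at Y produces rotation L₁/(3EI) + L₂/(3EI) = 5.167/EI.
Compatibility: M_Y·(L₁+L₂)/(3EI) = θ_0, giving M_Y = 294 kN·m (hogging).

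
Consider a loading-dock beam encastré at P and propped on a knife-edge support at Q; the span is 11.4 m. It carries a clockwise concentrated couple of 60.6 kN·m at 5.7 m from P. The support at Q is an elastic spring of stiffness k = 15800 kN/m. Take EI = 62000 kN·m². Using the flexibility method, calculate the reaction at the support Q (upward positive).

R_Q = 5.933 kN

Remove the prop at Q; the released (primary) structure is a cantilever built in at P.
Deflection at Q on the released cantilever, summing each load's contribution:
  clockwise couple 60.6 at a = 5.7: M₀a(2L − a)/(2EI) = 2953/EI
Tip deflection under a unit load at Q: L³/(3EI) = 493.8/EI.
With EI = 62000 kN·m²: δ_0 = 0.047635 m and δ_{QQ} = 0.007965 m/kN.
Compatibility — the spring shortens by R_Q/k under the reaction it provides: δ_0 − R_Q·δ_{QQ} = R_Q/k. With 1/k = 0.000063 m/kN, R_Q = δ_0 / (δ_{QQ} + 1/k) = 0.047635 / (0.007965 + 0.000063) = 5.933 kN.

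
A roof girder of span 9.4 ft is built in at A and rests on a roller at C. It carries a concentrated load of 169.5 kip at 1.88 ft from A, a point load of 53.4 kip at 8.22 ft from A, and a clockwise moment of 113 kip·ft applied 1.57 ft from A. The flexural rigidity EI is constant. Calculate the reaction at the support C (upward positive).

Take the reaction at C as the redundant and release it; the primary structure is a cantilever fixed at A.
Free-end deflection of the primary structure under the applied loading (downward +):
  point load 169.5 at a = 1.88: Pa²(3L − a)/(6EI) = 2628/EI
  point load 53.4 at a = 8.22: Pa²(3L − a)/(6EI) = 12015/EI
  clockwise couple 113 at a = 1.57: M₀a(2L − a)/(2EI) = 1528/EI
  δ_0 = 16172/EI
Tip deflection under a unit load at C: L³/(3EI) = 276.9/EI.
Compatibility at C: δ_0 − R_C·δ_{CC} = 0, so R_C = 16172/276.9 = 58.41 kip.

R_C = 58.41 kip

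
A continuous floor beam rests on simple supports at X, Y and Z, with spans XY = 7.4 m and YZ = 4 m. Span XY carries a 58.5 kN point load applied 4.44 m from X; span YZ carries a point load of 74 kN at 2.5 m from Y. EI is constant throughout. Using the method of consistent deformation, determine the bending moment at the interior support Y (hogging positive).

Take M_Y as the redundant. Released structure: two simple spans XY and YZ with a hinge at Y.
Rotations at Y on the released spans (each span's end-slope, ×1/EI):
  span XY: point load 58.5 at a = 4.44: Pab(L + a)/(6LEI) = 205/EI
  span YZ: point load 74 at a = 2.5: Pab(L + b)/(6LEI) = 63.59/EI
  relative rotation θ_0 = (205 + 63.59)/EI = 268.6/EI
A unit hogging moment at Y produces rotation L₁/(3EI) + L₂/(3EI) = 3.8/EI.
Compatibility: M_Y·(L₁+L₂)/(3EI) = θ_0, giving M_Y = 70.69 kN·m (hogging).

M_Y = 70.69 kN·m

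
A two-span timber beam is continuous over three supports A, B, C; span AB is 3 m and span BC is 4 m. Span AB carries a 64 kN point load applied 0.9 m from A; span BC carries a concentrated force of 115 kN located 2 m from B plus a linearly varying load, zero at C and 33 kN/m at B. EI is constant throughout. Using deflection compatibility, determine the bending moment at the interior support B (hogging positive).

Insert a hinge at B; M_B is the redundant, and each span becomes simply supported.
Discontinuity in slope at B on the released structure — sum the simple-span end rotations:
  span AB: point load 64 at a = 0.9: Pab(L + a)/(6LEI) = 26.21/EI
  span BC: point load 115 at a = 2: Pab(L + b)/(6LEI) = 115/EI
  span BC: triangular load, peak 33: w₀L³/(45EI) = 46.93/EI
  relative rotation θ_0 = (26.21 + 161.9)/EI = 188.1/EI
A unit hogging moment at B produces rotation L₁/(3EI) + L₂/(3EI) = 2.333/EI.
Slope continuity at B: θ_0 = M_B·2.333/EI, so M_B = 188.1/2.333 = 80.63 kN·m (hogging).

M_B = 80.63 kN·m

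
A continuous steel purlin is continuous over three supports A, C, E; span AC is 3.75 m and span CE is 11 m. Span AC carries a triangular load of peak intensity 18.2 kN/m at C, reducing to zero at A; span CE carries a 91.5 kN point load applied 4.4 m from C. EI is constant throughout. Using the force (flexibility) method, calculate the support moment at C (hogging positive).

M_C = 148.5 kN·m

Take M_C as the redundant. Released structure: two simple spans AC and CE with a hinge at C.
Discontinuity in slope at C on the released structure — sum the simple-span end rotations:
  span AC: triangular load, peak 18.2: w₀L³/(45EI) = 21.33/EI
  span CE: point load 91.5 at a = 4.4: Pab(L + b)/(6LEI) = 708.6/EI
  relative rotation θ_0 = (21.33 + 708.6)/EI = 729.9/EI
A unit hogging moment at C produces rotation L₁/(3EI) + L₂/(3EI) = 4.917/EI.
Compatibility: M_C·(L₁+L₂)/(3EI) = θ_0, giving M_C = 148.5 kN·m (hogging).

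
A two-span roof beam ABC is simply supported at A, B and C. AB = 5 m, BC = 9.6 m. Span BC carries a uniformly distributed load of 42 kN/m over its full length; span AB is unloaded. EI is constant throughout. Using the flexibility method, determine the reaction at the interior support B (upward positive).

R_B = 298.4 kN

Take M_B as the redundant. Released structure: two simple spans AB and BC with a hinge at B.
End slopes at the hinge B, treating each span as simply supported:
  span BC: UDL 42: wL³/(24EI) = 1548/EI
  relative rotation θ_0 = (0 + 1548)/EI = 1548/EI
A unit hogging moment at B produces rotation L₁/(3EI) + L₂/(3EI) = 4.867/EI.
Compatibility: M_B·(L₁+L₂)/(3EI) = θ_0, giving M_B = 318.1 kN·m (hogging).
Span AB, ΣM about A with M_B applied at B: R_B^{AB}·5 = 0 + 318.1, so R_B^{AB} = 63.63 kN and R_A = 0 − 63.63 = -63.63 kN.
Span BC, ΣM about C: R_B^{BC}·9.6 = 1935 + 318.1, so R_B^{BC} = 234.7 kN and R_C = 403.2 − 234.7 = 168.5 kN.
R_B = 63.63 + 234.7 = 298.4 kN.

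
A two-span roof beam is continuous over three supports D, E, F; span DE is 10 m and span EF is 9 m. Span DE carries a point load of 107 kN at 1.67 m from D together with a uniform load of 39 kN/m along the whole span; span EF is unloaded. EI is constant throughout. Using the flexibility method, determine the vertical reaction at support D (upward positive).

R_D = 253.9 kN

Take M_E as the redundant. Released structure: two simple spans DE and EF with a hinge at E.
Rotations at E on the released spans (each span's end-slope, ×1/EI):
  span DE: point load 107 at a = 1.67: Pab(L + a)/(6LEI) = 289.5/EI
  span DE: UDL 39: wL³/(24EI) = 1625/EI
  relative rotation θ_0 = (1915 + 0)/EI = 1915/EI
A unit hogging moment at E produces rotation L₁/(3EI) + L₂/(3EI) = 6.333/EI.
Slope continuity at E: θ_0 = M_E·6.333/EI, so M_E = 1915/6.333 = 302.3 kN·m (hogging).
Span DE, ΣM about D with M_E applied at E: R_E^{DE}·10 = 2129 + 302.3, so R_E^{DE} = 243.1 kN and R_D = 497 − 243.1 = 253.9 kN.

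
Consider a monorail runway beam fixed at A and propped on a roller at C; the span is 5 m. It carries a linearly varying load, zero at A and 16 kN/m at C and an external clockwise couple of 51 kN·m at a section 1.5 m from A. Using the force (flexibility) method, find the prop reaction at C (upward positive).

Remove the prop at C; the released (primary) structure is a cantilever built in at A.
Primary-structure tip deflection at C by superposition:
  triangular load, peak 16 at the free end: 11w₀L⁴/(120EI) = 916.7/EI
  clockwise couple 51 at a = 1.5: M₀a(2L − a)/(2EI) = 325.1/EI
  δ_0 = 1242/EI
Flexibility coefficient — unit upward force at C: δ_{CC} = L³/(3EI) = 41.67/EI.
The prop prevents deflection at C: R_C = δ_0/δ_{CC} = 1242/41.67 = 29.8 kN.

R_C = 29.8 kN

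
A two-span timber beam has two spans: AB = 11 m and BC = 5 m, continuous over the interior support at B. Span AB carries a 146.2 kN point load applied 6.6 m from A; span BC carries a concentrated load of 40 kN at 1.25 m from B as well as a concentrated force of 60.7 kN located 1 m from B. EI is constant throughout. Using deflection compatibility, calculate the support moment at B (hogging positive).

Insert a hinge at B; M_B is the redundant, and each span becomes simply supported.
Rotations at B on the released spans (each span's end-slope, ×1/EI):
  span AB: point load 146.2 at a = 6.6: Pab(L + a)/(6LEI) = 1132/EI
  span BC: point load 40 at a = 1.25: Pab(L + b)/(6LEI) = 54.69/EI
  span BC: point load 60.7 at a = 1: Pab(L + b)/(6LEI) = 72.84/EI
  relative rotation θ_0 = (1132 + 127.5)/EI = 1260/EI
A unit hogging moment at B produces rotation L₁/(3EI) + L₂/(3EI) = 5.333/EI.
Slope continuity at B: θ_0 = M_B·5.333/EI, so M_B = 1260/5.333 = 236.2 kN·m (hogging).

M_B = 236.2 kN·m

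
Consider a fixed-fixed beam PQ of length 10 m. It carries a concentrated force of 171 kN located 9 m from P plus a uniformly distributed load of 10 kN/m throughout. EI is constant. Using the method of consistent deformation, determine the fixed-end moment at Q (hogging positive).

Release both end moments; the primary structure is a simply-supported span PQ with redundants M_P and M_Q.
On the primary (simply-supported) span, the end slopes from the loading are:
  at P: point load 171 at a = 9: Pab(L + b)/(6LEI) = 282.1/EI
  at Q: point load 171 at a = 9: Pab(L + a)/(6LEI) = 487.4/EI
  at P: UDL 10: wL³/(24EI) = 416.7/EI
  at Q: UDL 10: wL³/(24EI) = 416.7/EI
  θ_P0 = 698.8/EI,  θ_Q0 = 904/EI
Flexibility coefficients: a unit moment at one end gives L/(3EI) there and L/(6EI) at the far end, so f₁₁ = f₂₂ = 3.333/EI and f₁₂ = f₂₁ = 1.667/EI.
Compatibility — zero rotation at each built-in end:
  3.333 M_P + 1.667 M_Q = 698.8
  1.667 M_P + 3.333 M_Q = 904
Solving the pair gives M_P = 98.72 kN·m and M_Q = 221.8 kN·m (hogging).

M_Q = 221.8 kN·m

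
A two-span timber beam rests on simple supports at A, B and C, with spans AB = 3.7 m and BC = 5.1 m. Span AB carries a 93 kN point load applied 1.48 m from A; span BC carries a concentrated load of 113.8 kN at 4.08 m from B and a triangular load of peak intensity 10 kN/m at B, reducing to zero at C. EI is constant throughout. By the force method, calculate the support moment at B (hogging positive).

M_B = 66.65 kN·m

Insert a hinge at B; M_B is the redundant, and each span becomes simply supported.
End slopes at the hinge B, treating each span as simply supported:
  span AB: point load 93 at a = 1.48: Pab(L + a)/(6LEI) = 71.3/EI
  span BC: point load 113.8 at a = 4.08: Pab(L + b)/(6LEI) = 94.72/EI
  span BC: triangular load, peak 10: w₀L³/(45EI) = 29.48/EI
  relative rotation θ_0 = (71.3 + 124.2)/EI = 195.5/EI
A unit hogging moment at B produces rotation L₁/(3EI) + L₂/(3EI) = 2.933/EI.
Compatibility: M_B·(L₁+L₂)/(3EI) = θ_0, giving M_B = 66.65 kN·m (hogging).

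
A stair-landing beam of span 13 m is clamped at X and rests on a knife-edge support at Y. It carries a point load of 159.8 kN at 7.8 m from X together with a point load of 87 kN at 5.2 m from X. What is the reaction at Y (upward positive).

R_Y = 87.13 kN

Release the roller at Y. Primary structure: cantilever fixed at X.
Downward deflection at the released point Y due to the loads:
  point load 159.8 at a = 7.8: Pa²(3L − a)/(6EI) = 50556/EI
  point load 87 at a = 5.2: Pa²(3L − a)/(6EI) = 13252/EI
  δ_0 = 63808/EI
Flexibility coefficient — unit upward force at Y: δ_{YY} = L³/(3EI) = 732.3/EI.
The prop prevents deflection at Y: R_Y = δ_0/δ_{YY} = 63808/732.3 = 87.13 kN.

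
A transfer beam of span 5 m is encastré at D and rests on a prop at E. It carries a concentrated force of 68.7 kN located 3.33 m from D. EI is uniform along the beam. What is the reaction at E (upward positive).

R_E = 35.56 kN

Release the roller at E. Primary structure: cantilever fixed at D.
Primary-structure tip deflection at E by superposition:
  point load 68.7 at a = 3.33: Pa²(3L − a)/(6EI) = 1482/EI
Tip deflection under a unit load at E: L³/(3EI) = 41.67/EI.
Compatibility at E: δ_0 − R_E·δ_{EE} = 0, so R_E = 1482/41.67 = 35.56 kN.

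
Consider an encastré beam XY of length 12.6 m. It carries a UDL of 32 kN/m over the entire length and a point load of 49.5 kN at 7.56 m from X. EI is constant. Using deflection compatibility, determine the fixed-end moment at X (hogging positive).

Take the two fixed-end moments M_X, M_Y as redundants; the released structure is the simple span XY.
On the primary (simply-supported) span, the end slopes from the loading are:
  at X: UDL 32: wL³/(24EI) = 2667/EI
  at Y: UDL 32: wL³/(24EI) = 2667/EI
  at X: point load 49.5 at a = 7.56: Pab(L + b)/(6LEI) = 440.1/EI
  at Y: point load 49.5 at a = 7.56: Pab(L + a)/(6LEI) = 503/EI
  θ_X0 = 3107/EI,  θ_Y0 = 3170/EI
Flexibility coefficients: a unit moment at one end gives L/(3EI) there and L/(6EI) at the far end, so f₁₁ = f₂₂ = 4.2/EI and f₁₂ = f₂₁ = 2.1/EI.
Compatibility — zero rotation at each built-in end:
  4.2 M_X + 2.1 M_Y = 3107
  2.1 M_X + 4.2 M_Y = 3170
Solving the pair gives M_X = 483.2 kN·m and M_Y = 513.2 kN·m (hogging).

M_X = 483.2 kN·m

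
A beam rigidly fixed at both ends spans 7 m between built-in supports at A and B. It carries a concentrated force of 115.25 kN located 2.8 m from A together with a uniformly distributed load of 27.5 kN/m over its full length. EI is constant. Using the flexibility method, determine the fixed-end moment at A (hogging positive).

Take the two fixed-end moments M_A, M_B as redundants; the released structure is the simple span AB.
On the primary (simply-supported) span, the end slopes from the loading are:
  at A: point load 115.25 at a = 2.8: Pab(L + b)/(6LEI) = 361.4/EI
  at B: point load 115.25 at a = 2.8: Pab(L + a)/(6LEI) = 316.2/EI
  at A: UDL 27.5: wL³/(24EI) = 393/EI
  at B: UDL 27.5: wL³/(24EI) = 393/EI
  θ_A0 = 754.4/EI,  θ_B0 = 709.3/EI
Flexibility coefficients: a unit moment at one end gives L/(3EI) there and L/(6EI) at the far end, so f₁₁ = f₂₂ = 2.333/EI and f₁₂ = f₂₁ = 1.167/EI.
Compatibility — zero rotation at each built-in end:
  2.333 M_A + 1.167 M_B = 754.4
  1.167 M_A + 2.333 M_B = 709.3
Solving the pair gives M_A = 228.5 kN·m and M_B = 189.7 kN·m (hogging).

M_A = 228.5 kN·m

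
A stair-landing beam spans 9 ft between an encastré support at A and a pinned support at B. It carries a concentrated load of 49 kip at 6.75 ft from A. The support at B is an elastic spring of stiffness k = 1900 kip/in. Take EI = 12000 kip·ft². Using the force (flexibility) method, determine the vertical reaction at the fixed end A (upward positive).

Release the roller at B. Primary structure: cantilever fixed at A.
Downward deflection at the released point B due to the loads:
  point load 49 at a = 6.75: Pa²(3L − a)/(6EI) = 7535/EI
Flexibility coefficient — unit upward force at B: δ_{BB} = L³/(3EI) = 243/EI.
With EI = 12000 kip·ft²: δ_0 = 0.62791 ft and δ_{BB} = 0.02025 ft/kip.
Compatibility — the spring shortens by R_B/k under the reaction it provides: δ_0 − R_B·δ_{BB} = R_B/k. With 1/k = 1/(1900×12) ft/kip = 0.000044 ft/kip, R_B = δ_0 / (δ_{BB} + 1/k) = 0.62791 / (0.02025 + 0.000044) = 30.94 kip.
Vertical equilibrium: R_A = ΣP − R_B = 49 − 30.94 = 18.06 kip.

R_A = 18.06 kip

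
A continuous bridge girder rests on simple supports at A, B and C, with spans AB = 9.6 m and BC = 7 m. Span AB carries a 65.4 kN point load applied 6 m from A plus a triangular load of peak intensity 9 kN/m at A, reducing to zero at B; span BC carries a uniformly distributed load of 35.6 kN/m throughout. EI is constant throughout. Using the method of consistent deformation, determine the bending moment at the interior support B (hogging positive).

M_B = 189.1 kN·m

Release continuity at B by inserting a hinge; the redundant is the internal moment M_B. The primary structure is two simply-supported spans AB and BC.
Discontinuity in slope at B on the released structure — sum the simple-span end rotations:
  span AB: point load 65.4 at a = 6: Pab(L + a)/(6LEI) = 382.6/EI
  span AB: triangular load, peak 9: 7w₀L³/(360EI) = 154.8/EI
  span BC: UDL 35.6: wL³/(24EI) = 508.8/EI
  relative rotation θ_0 = (537.4 + 508.8)/EI = 1046/EI
A unit hogging moment at B produces rotation L₁/(3EI) + L₂/(3EI) = 5.533/EI.
Slope continuity at B: θ_0 = M_B·5.533/EI, so M_B = 1046/5.533 = 189.1 kN·m (hogging).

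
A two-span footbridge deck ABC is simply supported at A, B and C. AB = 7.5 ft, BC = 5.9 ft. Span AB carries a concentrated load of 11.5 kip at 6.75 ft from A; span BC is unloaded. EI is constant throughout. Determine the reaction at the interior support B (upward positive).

R_B = 11.6 kip

Take M_B as the redundant. Released structure: two simple spans AB and BC with a hinge at B.
End slopes at the hinge B, treating each span as simply supported:
  span AB: point load 11.5 at a = 6.75: Pab(L + a)/(6LEI) = 18.44/EI
  relative rotation θ_0 = (18.44 + 0)/EI = 18.44/EI
A unit hogging moment at B produces rotation L₁/(3EI) + L₂/(3EI) = 4.467/EI.
Slope continuity at B: θ_0 = M_B·4.467/EI, so M_B = 18.44/4.467 = 4.127 kip·ft (hogging).
Span AB, ΣM about A with M_B applied at B: R_B^{AB}·7.5 = 77.62 + 4.127, so R_B^{AB} = 10.9 kip and R_A = 11.5 − 10.9 = 0.5997 kip.
Span BC, ΣM about C: R_B^{BC}·5.9 = 0 + 4.127, so R_B^{BC} = 0.6996 kip and R_C = 0 − 0.6996 = -0.6996 kip.
R_B = 10.9 + 0.6996 = 11.6 kip.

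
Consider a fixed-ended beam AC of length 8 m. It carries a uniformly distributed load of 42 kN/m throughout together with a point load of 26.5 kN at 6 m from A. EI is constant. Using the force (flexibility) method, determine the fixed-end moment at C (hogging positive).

M_C = 253.8 kN·m

Take the two fixed-end moments M_A, M_C as redundants; the released structure is the simple span AC.
On the primary (simply-supported) span, the end slopes from the loading are:
  at A: UDL 42: wL³/(24EI) = 896/EI
  at C: UDL 42: wL³/(24EI) = 896/EI
  at A: point load 26.5 at a = 6: Pab(L + b)/(6LEI) = 66.25/EI
  at C: point load 26.5 at a = 6: Pab(L + a)/(6LEI) = 92.75/EI
  θ_A0 = 962.2/EI,  θ_C0 = 988.8/EI
Flexibility coefficients: a unit moment at one end gives L/(3EI) there and L/(6EI) at the far end, so f₁₁ = f₂₂ = 2.667/EI and f₁₂ = f₂₁ = 1.333/EI.
Compatibility — zero rotation at each built-in end:
  2.667 M_A + 1.333 M_C = 962.2
  1.333 M_A + 2.667 M_C = 988.8
Solving the pair gives M_A = 233.9 kN·m and M_C = 253.8 kN·m (hogging).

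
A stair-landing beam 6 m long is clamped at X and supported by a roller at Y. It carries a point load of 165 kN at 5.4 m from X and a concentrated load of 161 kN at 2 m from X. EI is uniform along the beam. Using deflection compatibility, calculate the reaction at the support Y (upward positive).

R_Y = 164.2 kN

Take the reaction at Y as the redundant and release it; the primary structure is a cantilever fixed at X.
Primary-structure tip deflection at Y by superposition:
  point load 165 at a = 5.4: Pa²(3L − a)/(6EI) = 10104/EI
  point load 161 at a = 2: Pa²(3L − a)/(6EI) = 1717/EI
  δ_0 = 11821/EI
Flexibility coefficient — unit upward force at Y: δ_{YY} = L³/(3EI) = 72/EI.
Compatibility at Y: δ_0 − R_Y·δ_{YY} = 0, so R_Y = 11821/72 = 164.2 kN.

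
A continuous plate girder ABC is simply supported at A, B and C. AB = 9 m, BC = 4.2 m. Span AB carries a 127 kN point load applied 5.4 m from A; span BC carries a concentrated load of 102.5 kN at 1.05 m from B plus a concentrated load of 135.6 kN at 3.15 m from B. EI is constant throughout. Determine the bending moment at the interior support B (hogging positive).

M_B = 193.3 kN·m

Insert a hinge at B; M_B is the redundant, and each span becomes simply supported.
End slopes at the hinge B, treating each span as simply supported:
  span AB: point load 127 at a = 5.4: Pab(L + a)/(6LEI) = 658.4/EI
  span BC: point load 102.5 at a = 1.05: Pab(L + b)/(6LEI) = 98.88/EI
  span BC: point load 135.6 at a = 3.15: Pab(L + b)/(6LEI) = 93.44/EI
  relative rotation θ_0 = (658.4 + 192.3)/EI = 850.7/EI
A unit hogging moment at B produces rotation L₁/(3EI) + L₂/(3EI) = 4.4/EI.
Compatibility: M_B·(L₁+L₂)/(3EI) = θ_0, giving M_B = 193.3 kN·m (hogging).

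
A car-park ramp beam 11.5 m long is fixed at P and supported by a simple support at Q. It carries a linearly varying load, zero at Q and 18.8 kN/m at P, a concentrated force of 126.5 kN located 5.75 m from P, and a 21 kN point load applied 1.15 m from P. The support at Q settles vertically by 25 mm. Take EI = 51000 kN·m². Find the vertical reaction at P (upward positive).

R_P = 196.7 kN

Release the roller at Q. Primary structure: cantilever fixed at P.
Free-end deflection of the primary structure under the applied loading (downward +):
  triangular load, peak 18.8 at the fixed end: w₀L⁴/(30EI) = 10960/EI
  point load 126.5 at a = 5.75: Pa²(3L − a)/(6EI) = 20041/EI
  point load 21 at a = 1.15: Pa²(3L − a)/(6EI) = 154.4/EI
  δ_0 = 31156/EI
Flexibility coefficient — unit upward force at Q: δ_{QQ} = L³/(3EI) = 507/EI.
With EI = 51000 kN·m²: δ_0 = 0.61089 m and δ_{QQ} = 0.00994 m/kN.
Compatibility — the beam at Q must follow the support down by 0.025 m: δ_0 − R_Q·δ_{QQ} = 0.025, so R_Q = (0.61089 − 0.025)/0.00994 = 58.94 kN.
Vertical equilibrium: R_P = ΣP − R_Q = 255.6 − 58.94 = 196.7 kN.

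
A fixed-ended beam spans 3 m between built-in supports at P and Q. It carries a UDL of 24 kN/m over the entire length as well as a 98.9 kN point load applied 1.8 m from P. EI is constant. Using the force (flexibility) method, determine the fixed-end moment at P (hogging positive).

Release both end moments; the primary structure is a simply-supported span PQ with redundants M_P and M_Q.
End rotations of the released simple span under the applied load (×1/EI):
  at P: UDL 24: wL³/(24EI) = 27/EI
  at Q: UDL 24: wL³/(24EI) = 27/EI
  at P: point load 98.9 at a = 1.8: Pab(L + b)/(6LEI) = 49.85/EI
  at Q: point load 98.9 at a = 1.8: Pab(L + a)/(6LEI) = 56.97/EI
  θ_P0 = 76.85/EI,  θ_Q0 = 83.97/EI
Flexibility coefficients: a unit moment at one end gives L/(3EI) there and L/(6EI) at the far end, so f₁₁ = f₂₂ = 1/EI and f₁₂ = f₂₁ = 0.5/EI.
Compatibility — zero rotation at each built-in end:
  1 M_P + 0.5 M_Q = 76.85
  0.5 M_P + 1 M_Q = 83.97
Solving the pair gives M_P = 46.48 kN·m and M_Q = 60.72 kN·m (hogging).

M_P = 46.48 kN·m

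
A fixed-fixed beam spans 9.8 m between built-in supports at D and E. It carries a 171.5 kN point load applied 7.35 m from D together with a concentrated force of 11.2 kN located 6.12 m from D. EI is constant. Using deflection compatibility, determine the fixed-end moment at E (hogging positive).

Take the two fixed-end moments M_D, M_E as redundants; the released structure is the simple span DE.
End rotations of the released simple span under the applied load (×1/EI):
  at D: point load 171.5 at a = 7.35: Pab(L + b)/(6LEI) = 643.4/EI
  at E: point load 171.5 at a = 7.35: Pab(L + a)/(6LEI) = 900.8/EI
  at D: point load 11.2 at a = 6.12: Pab(L + b)/(6LEI) = 57.83/EI
  at E: point load 11.2 at a = 6.12: Pab(L + a)/(6LEI) = 68.29/EI
  θ_D0 = 701.2/EI,  θ_E0 = 969/EI
Flexibility coefficients: a unit moment at one end gives L/(3EI) there and L/(6EI) at the far end, so f₁₁ = f₂₂ = 3.267/EI and f₁₂ = f₂₁ = 1.633/EI.
Compatibility — zero rotation at each built-in end:
  3.267 M_D + 1.633 M_E = 701.2
  1.633 M_D + 3.267 M_E = 969
Solving the pair gives M_D = 88.45 kN·m and M_E = 252.4 kN·m (hogging).

M_E = 252.4 kN·m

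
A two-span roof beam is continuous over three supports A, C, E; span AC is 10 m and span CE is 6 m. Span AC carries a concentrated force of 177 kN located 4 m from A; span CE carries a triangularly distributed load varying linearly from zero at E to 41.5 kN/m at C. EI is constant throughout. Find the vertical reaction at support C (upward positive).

R_C = 213.3 kN

Release continuity at C by inserting a hinge; the redundant is the internal moment M_C. The primary structure is two simply-supported spans AC and CE.
End slopes at the hinge C, treating each span as simply supported:
  span AC: point load 177 at a = 4: Pab(L + a)/(6LEI) = 991.2/EI
  span CE: triangular load, peak 41.5: w₀L³/(45EI) = 199.2/EI
  relative rotation θ_0 = (991.2 + 199.2)/EI = 1190/EI
A unit hogging moment at C produces rotation L₁/(3EI) + L₂/(3EI) = 5.333/EI.
Compatibility: M_C·(L₁+L₂)/(3EI) = θ_0, giving M_C = 223.2 kN·m (hogging).
Span AC, ΣM about A with M_C applied at C: R_C^{AC}·10 = 708 + 223.2, so R_C^{AC} = 93.12 kN and R_A = 177 − 93.12 = 83.88 kN.
Span CE, ΣM about E: R_C^{CE}·6 = 498 + 223.2, so R_C^{CE} = 120.2 kN and R_E = 124.5 − 120.2 = 4.3 kN.
R_C = 93.12 + 120.2 = 213.3 kN.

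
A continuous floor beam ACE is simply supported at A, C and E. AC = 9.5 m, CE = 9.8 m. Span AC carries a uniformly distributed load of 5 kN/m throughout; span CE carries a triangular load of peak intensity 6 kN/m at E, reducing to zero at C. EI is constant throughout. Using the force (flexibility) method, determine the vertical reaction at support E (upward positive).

Insert a hinge at C; M_C is the redundant, and each span becomes simply supported.
Rotations at C on the released spans (each span's end-slope, ×1/EI):
  span AC: UDL 5: wL³/(24EI) = 178.6/EI
  span CE: triangular load, peak 6: 7w₀L³/(360EI) = 109.8/EI
  relative rotation θ_0 = (178.6 + 109.8)/EI = 288.4/EI
A unit hogging moment at C produces rotation L₁/(3EI) + L₂/(3EI) = 6.433/EI.
Slope continuity at C: θ_0 = M_C·6.433/EI, so M_C = 288.4/6.433 = 44.83 kN·m (hogging).
Span CE, ΣM about E: R_C^{CE}·9.8 = 96.04 + 44.83, so R_C^{CE} = 14.37 kN and R_E = 29.4 − 14.37 = 15.03 kN.

R_E = 15.03 kN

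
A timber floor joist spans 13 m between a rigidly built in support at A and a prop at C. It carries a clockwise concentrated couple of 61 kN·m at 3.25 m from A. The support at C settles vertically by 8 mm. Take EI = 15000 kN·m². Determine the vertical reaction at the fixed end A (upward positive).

R_A = -2.915 kN

Remove the prop at C; the released (primary) structure is a cantilever built in at A.
Deflection at C on the released cantilever, summing each load's contribution:
  clockwise couple 61 at a = 3.25: M₀a(2L − a)/(2EI) = 2255/EI
Flexibility coefficient — unit upward force at C: δ_{CC} = L³/(3EI) = 732.3/EI.
With EI = 15000 kN·m²: δ_0 = 0.15034 m and δ_{CC} = 0.048822 m/kN.
Compatibility — the beam at C must follow the support down by 0.008 m: δ_0 − R_C·δ_{CC} = 0.008, so R_C = (0.15034 − 0.008)/0.048822 = 2.915 kN.
Vertical equilibrium: R_A = ΣP − R_C = 0 − 2.915 = -2.915 kN.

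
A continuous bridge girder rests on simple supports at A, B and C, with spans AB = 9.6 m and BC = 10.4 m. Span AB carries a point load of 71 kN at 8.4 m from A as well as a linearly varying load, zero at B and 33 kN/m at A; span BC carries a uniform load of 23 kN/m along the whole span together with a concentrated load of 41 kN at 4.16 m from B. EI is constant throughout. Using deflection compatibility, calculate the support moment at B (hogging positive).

M_B = 323 kN·m

Insert a hinge at B; M_B is the redundant, and each span becomes simply supported.
Rotations at B on the released spans (each span's end-slope, ×1/EI):
  span AB: point load 71 at a = 8.4: Pab(L + a)/(6LEI) = 223.7/EI
  span AB: triangular load, peak 33: 7w₀L³/(360EI) = 567.7/EI
  span BC: UDL 23: wL³/(24EI) = 1078/EI
  span BC: point load 41 at a = 4.16: Pab(L + b)/(6LEI) = 283.8/EI
  relative rotation θ_0 = (791.4 + 1362)/EI = 2153/EI
A unit hogging moment at B produces rotation L₁/(3EI) + L₂/(3EI) = 6.667/EI.
Slope continuity at B: θ_0 = M_B·6.667/EI, so M_B = 2153/6.667 = 323 kN·m (hogging).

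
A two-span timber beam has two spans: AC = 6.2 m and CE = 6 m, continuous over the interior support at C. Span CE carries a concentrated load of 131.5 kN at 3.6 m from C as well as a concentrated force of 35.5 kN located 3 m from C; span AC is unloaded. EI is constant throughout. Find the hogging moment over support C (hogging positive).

M_C = 84.83 kN·m

Take M_C as the redundant. Released structure: two simple spans AC and CE with a hinge at C.
End slopes at the hinge C, treating each span as simply supported:
  span CE: point load 131.5 at a = 3.6: Pab(L + b)/(6LEI) = 265.1/EI
  span CE: point load 35.5 at a = 3: Pab(L + b)/(6LEI) = 79.88/EI
  relative rotation θ_0 = (0 + 345)/EI = 345/EI
A unit hogging moment at C produces rotation L₁/(3EI) + L₂/(3EI) = 4.067/EI.
Slope continuity at C: θ_0 = M_C·4.067/EI, so M_C = 345/4.067 = 84.83 kN·m (hogging).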